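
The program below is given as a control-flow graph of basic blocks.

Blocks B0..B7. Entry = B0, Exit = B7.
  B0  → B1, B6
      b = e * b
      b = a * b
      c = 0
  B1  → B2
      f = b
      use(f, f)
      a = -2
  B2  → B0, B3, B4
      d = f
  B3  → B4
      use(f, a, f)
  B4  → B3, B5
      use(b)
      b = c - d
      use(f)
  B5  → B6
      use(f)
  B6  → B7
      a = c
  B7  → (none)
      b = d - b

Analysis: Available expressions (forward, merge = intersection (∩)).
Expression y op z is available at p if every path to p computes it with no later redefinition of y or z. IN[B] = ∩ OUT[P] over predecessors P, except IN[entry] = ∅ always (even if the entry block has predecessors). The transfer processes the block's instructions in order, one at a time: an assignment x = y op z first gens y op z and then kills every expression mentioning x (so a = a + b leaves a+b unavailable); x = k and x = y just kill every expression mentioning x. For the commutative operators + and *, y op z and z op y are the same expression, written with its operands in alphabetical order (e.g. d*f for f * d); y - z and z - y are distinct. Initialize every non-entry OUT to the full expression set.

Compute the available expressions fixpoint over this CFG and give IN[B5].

Converged values:
  B0:   IN={}   OUT={}
  B1:   IN={}   OUT={}
  B2:   IN={}   OUT={}
  B3:   IN={}   OUT={}
  B4:   IN={}   OUT={c-d}
  B5:   IN={c-d}   OUT={c-d}
  B6:   IN={}   OUT={}
  B7:   IN={}   OUT={}

Merge at B5: IN[B5] = OUT[B4] = {c-d}

Answer: {c-d}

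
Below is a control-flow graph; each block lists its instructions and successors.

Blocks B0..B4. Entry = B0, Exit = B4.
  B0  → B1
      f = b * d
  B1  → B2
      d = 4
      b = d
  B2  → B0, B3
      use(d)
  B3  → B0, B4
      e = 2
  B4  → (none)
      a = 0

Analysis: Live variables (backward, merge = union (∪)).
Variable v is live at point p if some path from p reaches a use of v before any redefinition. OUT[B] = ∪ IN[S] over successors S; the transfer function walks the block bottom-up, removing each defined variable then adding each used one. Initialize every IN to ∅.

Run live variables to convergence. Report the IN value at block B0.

Fixpoint table:
  B0: | IN={b, d} | OUT={}
  B1: | IN={} | OUT={b, d}
  B2: | IN={b, d} | OUT={b, d}
  B3: | IN={b, d} | OUT={b, d}
  B4: | IN={} | OUT={}

Merge at B0: OUT[B0] = IN[B1] = {}
Applying B0's transfer function to that OUT value gives IN[B0] (row B0 above).

Answer: {b, d}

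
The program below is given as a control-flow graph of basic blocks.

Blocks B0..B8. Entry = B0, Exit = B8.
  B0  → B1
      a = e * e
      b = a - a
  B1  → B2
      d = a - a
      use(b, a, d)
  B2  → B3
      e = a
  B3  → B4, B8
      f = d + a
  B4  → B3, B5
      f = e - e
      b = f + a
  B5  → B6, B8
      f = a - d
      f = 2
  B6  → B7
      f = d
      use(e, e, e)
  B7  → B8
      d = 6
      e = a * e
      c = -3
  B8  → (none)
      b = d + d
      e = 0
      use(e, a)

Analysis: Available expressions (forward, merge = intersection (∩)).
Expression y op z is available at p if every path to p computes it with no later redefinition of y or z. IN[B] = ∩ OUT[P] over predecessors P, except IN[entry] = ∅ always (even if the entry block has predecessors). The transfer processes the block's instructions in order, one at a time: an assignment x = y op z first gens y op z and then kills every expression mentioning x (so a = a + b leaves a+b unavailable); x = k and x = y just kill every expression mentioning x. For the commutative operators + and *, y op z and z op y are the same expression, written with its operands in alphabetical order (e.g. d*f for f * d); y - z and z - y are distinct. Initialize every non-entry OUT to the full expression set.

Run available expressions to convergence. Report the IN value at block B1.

Fixpoint table:
  B0: | IN={} | OUT={a-a, e*e}
  B1: | IN={a-a, e*e} | OUT={a-a, e*e}
  B2: | IN={a-a, e*e} | OUT={a-a}
  B3: | IN={a-a} | OUT={a+d, a-a}
  B4: | IN={a+d, a-a} | OUT={a+d, a+f, a-a, e-e}
  B5: | IN={a+d, a+f, a-a, e-e} | OUT={a+d, a-a, a-d, e-e}
  B6: | IN={a+d, a-a, a-d, e-e} | OUT={a+d, a-a, a-d, e-e}
  B7: | IN={a+d, a-a, a-d, e-e} | OUT={a-a}
  B8: | IN={a-a} | OUT={a-a, d+d}

Merge at B1: IN[B1] = OUT[B0] = {a-a, e*e}

Answer: {a-a, e*e}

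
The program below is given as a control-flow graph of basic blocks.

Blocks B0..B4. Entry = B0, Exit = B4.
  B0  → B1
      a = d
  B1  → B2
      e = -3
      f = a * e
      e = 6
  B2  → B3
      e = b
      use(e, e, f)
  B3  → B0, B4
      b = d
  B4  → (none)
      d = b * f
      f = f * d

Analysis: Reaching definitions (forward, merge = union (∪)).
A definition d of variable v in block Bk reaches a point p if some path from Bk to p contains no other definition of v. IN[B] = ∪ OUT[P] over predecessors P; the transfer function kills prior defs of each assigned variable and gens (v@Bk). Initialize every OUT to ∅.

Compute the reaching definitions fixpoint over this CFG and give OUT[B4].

Per-block solution:
  B0: | IN={a@B0, b@B3, e@B2, f@B1} | OUT={a@B0, b@B3, e@B2, f@B1}
  B1: | IN={a@B0, b@B3, e@B2, f@B1} | OUT={a@B0, b@B3, e@B1, f@B1}
  B2: | IN={a@B0, b@B3, e@B1, f@B1} | OUT={a@B0, b@B3, e@B2, f@B1}
  B3: | IN={a@B0, b@B3, e@B2, f@B1} | OUT={a@B0, b@B3, e@B2, f@B1}
  B4: | IN={a@B0, b@B3, e@B2, f@B1} | OUT={a@B0, b@B3, d@B4, e@B2, f@B4}

Merge at B4: IN[B4] = OUT[B3] = {a@B0, b@B3, e@B2, f@B1}
Applying B4's transfer function to that IN value gives OUT[B4] (row B4 above).

Answer: {a@B0, b@B3, d@B4, e@B2, f@B4}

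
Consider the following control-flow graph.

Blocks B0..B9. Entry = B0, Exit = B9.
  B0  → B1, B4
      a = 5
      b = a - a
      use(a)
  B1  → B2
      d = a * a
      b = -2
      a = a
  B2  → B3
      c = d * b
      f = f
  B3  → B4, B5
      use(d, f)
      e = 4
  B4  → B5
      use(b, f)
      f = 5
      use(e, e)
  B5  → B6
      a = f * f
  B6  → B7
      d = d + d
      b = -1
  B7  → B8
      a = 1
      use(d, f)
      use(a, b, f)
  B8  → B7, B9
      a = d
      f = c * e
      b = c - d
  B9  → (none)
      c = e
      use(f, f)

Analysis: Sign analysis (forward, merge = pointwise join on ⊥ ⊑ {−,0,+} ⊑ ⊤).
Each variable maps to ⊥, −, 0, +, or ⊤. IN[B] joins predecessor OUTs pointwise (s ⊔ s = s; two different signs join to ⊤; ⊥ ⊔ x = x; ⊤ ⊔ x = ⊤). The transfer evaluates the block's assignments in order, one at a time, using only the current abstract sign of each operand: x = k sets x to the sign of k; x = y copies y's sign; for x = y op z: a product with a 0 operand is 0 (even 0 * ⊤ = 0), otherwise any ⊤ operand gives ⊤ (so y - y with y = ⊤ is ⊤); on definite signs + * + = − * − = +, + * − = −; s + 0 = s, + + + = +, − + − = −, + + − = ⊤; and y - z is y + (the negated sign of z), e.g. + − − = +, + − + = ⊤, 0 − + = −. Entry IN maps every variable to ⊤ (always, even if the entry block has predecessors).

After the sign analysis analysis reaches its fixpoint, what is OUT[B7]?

Fixpoint table:
  B0:   IN=(all ⊤)   OUT={a:+; rest ⊤}
  B1:   IN={a:+; rest ⊤}   OUT={a:+, b:-, d:+; rest ⊤}
  B2:   IN={a:+, b:-, d:+; rest ⊤}   OUT={a:+, b:-, c:-, d:+; rest ⊤}
  B3:   IN={a:+, b:-, c:-, d:+; rest ⊤}   OUT={a:+, b:-, c:-, d:+, e:+; rest ⊤}
  B4:   IN={a:+; rest ⊤}   OUT={a:+, f:+; rest ⊤}
  B5:   IN={a:+; rest ⊤}   OUT=(all ⊤)
  B6:   IN=(all ⊤)   OUT={b:-; rest ⊤}
  B7:   IN=(all ⊤)   OUT={a:+; rest ⊤}
  B8:   IN={a:+; rest ⊤}   OUT=(all ⊤)
  B9:   IN=(all ⊤)   OUT=(all ⊤)

Merge at B7: IN[B7] = OUT[B6] ⊔ OUT[B8] = {a: ⊤, b: ⊤, c: ⊤, d: ⊤, e: ⊤, f: ⊤}
Applying B7's transfer function to that IN value gives OUT[B7] (row B7 above).

Answer: {a: +, b: ⊤, c: ⊤, d: ⊤, e: ⊤, f: ⊤}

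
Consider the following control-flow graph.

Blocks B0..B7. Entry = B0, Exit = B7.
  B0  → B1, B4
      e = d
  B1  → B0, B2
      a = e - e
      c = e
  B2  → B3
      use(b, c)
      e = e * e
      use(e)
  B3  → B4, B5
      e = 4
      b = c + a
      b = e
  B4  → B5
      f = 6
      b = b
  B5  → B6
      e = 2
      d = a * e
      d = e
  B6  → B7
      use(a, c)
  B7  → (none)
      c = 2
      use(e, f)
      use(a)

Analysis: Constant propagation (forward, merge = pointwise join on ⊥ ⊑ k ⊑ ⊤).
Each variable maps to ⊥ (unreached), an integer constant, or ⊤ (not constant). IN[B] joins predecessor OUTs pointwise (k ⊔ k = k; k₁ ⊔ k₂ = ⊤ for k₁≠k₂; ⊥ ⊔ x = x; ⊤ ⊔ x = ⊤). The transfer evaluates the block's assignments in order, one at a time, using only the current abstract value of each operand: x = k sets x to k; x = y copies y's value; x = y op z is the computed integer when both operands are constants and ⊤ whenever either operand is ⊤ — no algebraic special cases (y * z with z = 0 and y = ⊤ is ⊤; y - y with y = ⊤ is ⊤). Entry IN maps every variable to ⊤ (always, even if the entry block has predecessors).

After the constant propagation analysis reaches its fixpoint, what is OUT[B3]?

Answer: {a: ⊤, b: 4, c: ⊤, d: ⊤, e: 4, f: ⊤}

Working:
Fixpoint table:
  B0:   IN=(all ⊤)   OUT=(all ⊤)
  B1:   IN=(all ⊤)   OUT=(all ⊤)
  B2:   IN=(all ⊤)   OUT=(all ⊤)
  B3:   IN=(all ⊤)   OUT={b:4, e:4; rest ⊤}
  B4:   IN=(all ⊤)   OUT={f:6; rest ⊤}
  B5:   IN=(all ⊤)   OUT={d:2, e:2; rest ⊤}
  B6:   IN={d:2, e:2; rest ⊤}   OUT={d:2, e:2; rest ⊤}
  B7:   IN={d:2, e:2; rest ⊤}   OUT={c:2, d:2, e:2; rest ⊤}

Merge at B3: IN[B3] = OUT[B2] = {a: ⊤, b: ⊤, c: ⊤, d: ⊤, e: ⊤, f: ⊤}
Applying B3's transfer function to that IN value gives OUT[B3] (row B3 above).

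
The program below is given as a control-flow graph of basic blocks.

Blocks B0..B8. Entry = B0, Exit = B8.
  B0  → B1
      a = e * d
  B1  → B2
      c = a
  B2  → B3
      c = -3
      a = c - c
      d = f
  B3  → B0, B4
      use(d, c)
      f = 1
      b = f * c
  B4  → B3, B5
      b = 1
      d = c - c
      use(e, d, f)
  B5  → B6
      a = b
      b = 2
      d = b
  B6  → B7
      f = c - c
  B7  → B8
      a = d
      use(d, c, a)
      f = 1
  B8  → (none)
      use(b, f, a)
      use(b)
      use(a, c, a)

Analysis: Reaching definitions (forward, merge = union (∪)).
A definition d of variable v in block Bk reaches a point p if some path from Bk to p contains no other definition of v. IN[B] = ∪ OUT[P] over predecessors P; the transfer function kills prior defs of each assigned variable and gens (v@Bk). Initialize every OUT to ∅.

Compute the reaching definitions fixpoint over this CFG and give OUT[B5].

Converged values:
  B0: | IN={a@B2, b@B3, c@B2, d@B2, d@B4, f@B3} | OUT={a@B0, b@B3, c@B2, d@B2, d@B4, f@B3}
  B1: | IN={a@B0, b@B3, c@B2, d@B2, d@B4, f@B3} | OUT={a@B0, b@B3, c@B1, d@B2, d@B4, f@B3}
  B2: | IN={a@B0, b@B3, c@B1, d@B2, d@B4, f@B3} | OUT={a@B2, b@B3, c@B2, d@B2, f@B3}
  B3: | IN={a@B2, b@B3, b@B4, c@B2, d@B2, d@B4, f@B3} | OUT={a@B2, b@B3, c@B2, d@B2, d@B4, f@B3}
  B4: | IN={a@B2, b@B3, c@B2, d@B2, d@B4, f@B3} | OUT={a@B2, b@B4, c@B2, d@B4, f@B3}
  B5: | IN={a@B2, b@B4, c@B2, d@B4, f@B3} | OUT={a@B5, b@B5, c@B2, d@B5, f@B3}
  B6: | IN={a@B5, b@B5, c@B2, d@B5, f@B3} | OUT={a@B5, b@B5, c@B2, d@B5, f@B6}
  B7: | IN={a@B5, b@B5, c@B2, d@B5, f@B6} | OUT={a@B7, b@B5, c@B2, d@B5, f@B7}
  B8: | IN={a@B7, b@B5, c@B2, d@B5, f@B7} | OUT={a@B7, b@B5, c@B2, d@B5, f@B7}

Merge at B5: IN[B5] = OUT[B4] = {a@B2, b@B4, c@B2, d@B4, f@B3}
Applying B5's transfer function to that IN value gives OUT[B5] (row B5 above).

Answer: {a@B5, b@B5, c@B2, d@B5, f@B3}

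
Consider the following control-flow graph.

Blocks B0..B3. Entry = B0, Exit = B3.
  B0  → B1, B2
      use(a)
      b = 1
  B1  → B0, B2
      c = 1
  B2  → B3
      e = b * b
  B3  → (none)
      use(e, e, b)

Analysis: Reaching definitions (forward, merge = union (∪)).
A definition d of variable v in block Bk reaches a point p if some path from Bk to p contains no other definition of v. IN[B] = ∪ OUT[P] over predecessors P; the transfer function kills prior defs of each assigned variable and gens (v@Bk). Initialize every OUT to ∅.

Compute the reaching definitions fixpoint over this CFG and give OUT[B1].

Per-block solution:
  B0:  IN={b@B0, c@B1}  OUT={b@B0, c@B1}
  B1:  IN={b@B0, c@B1}  OUT={b@B0, c@B1}
  B2:  IN={b@B0, c@B1}  OUT={b@B0, c@B1, e@B2}
  B3:  IN={b@B0, c@B1, e@B2}  OUT={b@B0, c@B1, e@B2}

Merge at B1: IN[B1] = OUT[B0] = {b@B0, c@B1}
Applying B1's transfer function to that IN value gives OUT[B1] (row B1 above).

Answer: {b@B0, c@B1}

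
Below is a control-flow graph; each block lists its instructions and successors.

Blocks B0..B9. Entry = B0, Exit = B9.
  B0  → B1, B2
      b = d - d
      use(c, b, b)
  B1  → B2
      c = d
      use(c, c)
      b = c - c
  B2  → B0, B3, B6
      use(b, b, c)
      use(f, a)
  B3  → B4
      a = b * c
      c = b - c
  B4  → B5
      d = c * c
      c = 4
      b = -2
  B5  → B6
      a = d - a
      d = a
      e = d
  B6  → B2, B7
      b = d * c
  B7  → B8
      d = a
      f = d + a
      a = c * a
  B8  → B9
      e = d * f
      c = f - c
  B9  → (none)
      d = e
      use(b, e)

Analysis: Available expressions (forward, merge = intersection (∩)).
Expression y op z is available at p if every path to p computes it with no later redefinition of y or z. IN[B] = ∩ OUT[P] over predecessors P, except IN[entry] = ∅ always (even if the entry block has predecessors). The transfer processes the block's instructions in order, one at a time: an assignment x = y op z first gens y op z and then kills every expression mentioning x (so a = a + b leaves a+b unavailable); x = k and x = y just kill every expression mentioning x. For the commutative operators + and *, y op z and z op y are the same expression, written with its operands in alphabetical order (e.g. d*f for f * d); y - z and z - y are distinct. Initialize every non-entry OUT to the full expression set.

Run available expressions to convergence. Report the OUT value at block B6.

Answer: {c*d}

Derivation:
Per-block solution:
  B0: | IN={} | OUT={d-d}
  B1: | IN={d-d} | OUT={c-c, d-d}
  B2: | IN={} | OUT={}
  B3: | IN={} | OUT={}
  B4: | IN={} | OUT={}
  B5: | IN={} | OUT={}
  B6: | IN={} | OUT={c*d}
  B7: | IN={c*d} | OUT={}
  B8: | IN={} | OUT={d*f}
  B9: | IN={d*f} | OUT={}

Merge at B6: IN[B6] = OUT[B2] ∩ OUT[B5] = {}
Applying B6's transfer function to that IN value gives OUT[B6] (row B6 above).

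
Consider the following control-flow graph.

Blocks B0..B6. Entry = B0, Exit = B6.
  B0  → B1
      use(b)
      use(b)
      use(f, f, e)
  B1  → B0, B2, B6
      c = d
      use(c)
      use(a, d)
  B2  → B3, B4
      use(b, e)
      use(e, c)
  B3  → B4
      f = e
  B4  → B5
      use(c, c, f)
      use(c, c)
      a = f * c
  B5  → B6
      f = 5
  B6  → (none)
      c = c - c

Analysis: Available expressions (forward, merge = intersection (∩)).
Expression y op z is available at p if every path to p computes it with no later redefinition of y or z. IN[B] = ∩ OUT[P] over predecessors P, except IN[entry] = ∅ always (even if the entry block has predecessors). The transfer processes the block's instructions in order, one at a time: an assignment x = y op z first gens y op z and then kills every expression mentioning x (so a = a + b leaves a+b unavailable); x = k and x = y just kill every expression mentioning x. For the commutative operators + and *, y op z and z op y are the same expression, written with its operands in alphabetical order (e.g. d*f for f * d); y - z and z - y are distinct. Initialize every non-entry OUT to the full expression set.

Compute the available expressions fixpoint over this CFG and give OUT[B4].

Converged values:
  B0: | IN={} | OUT={}
  B1: | IN={} | OUT={}
  B2: | IN={} | OUT={}
  B3: | IN={} | OUT={}
  B4: | IN={} | OUT={c*f}
  B5: | IN={c*f} | OUT={}
  B6: | IN={} | OUT={}

Merge at B4: IN[B4] = OUT[B2] ∩ OUT[B3] = {}
Applying B4's transfer function to that IN value gives OUT[B4] (row B4 above).

Answer: {c*f}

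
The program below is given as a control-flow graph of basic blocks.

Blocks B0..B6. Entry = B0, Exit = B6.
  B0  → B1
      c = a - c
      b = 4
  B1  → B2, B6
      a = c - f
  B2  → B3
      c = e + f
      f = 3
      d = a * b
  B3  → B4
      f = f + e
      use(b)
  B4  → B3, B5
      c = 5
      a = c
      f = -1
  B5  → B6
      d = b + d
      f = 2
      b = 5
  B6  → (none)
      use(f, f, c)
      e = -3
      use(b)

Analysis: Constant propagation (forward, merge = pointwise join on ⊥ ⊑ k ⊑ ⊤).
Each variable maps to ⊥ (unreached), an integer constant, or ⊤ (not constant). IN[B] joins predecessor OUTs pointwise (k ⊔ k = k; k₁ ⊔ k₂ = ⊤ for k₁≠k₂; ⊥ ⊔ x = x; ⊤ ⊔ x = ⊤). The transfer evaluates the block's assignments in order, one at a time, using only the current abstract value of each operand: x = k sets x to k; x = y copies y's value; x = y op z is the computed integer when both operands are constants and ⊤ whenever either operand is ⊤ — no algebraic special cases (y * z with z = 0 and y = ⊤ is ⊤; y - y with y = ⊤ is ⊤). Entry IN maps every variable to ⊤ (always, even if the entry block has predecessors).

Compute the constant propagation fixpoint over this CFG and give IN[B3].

Fixpoint table:
  B0: | IN=(all ⊤) | OUT={b:4; rest ⊤}
  B1: | IN={b:4; rest ⊤} | OUT={b:4; rest ⊤}
  B2: | IN={b:4; rest ⊤} | OUT={b:4, f:3; rest ⊤}
  B3: | IN={b:4; rest ⊤} | OUT={b:4; rest ⊤}
  B4: | IN={b:4; rest ⊤} | OUT={a:5, b:4, c:5, f:-1; rest ⊤}
  B5: | IN={a:5, b:4, c:5, f:-1; rest ⊤} | OUT={a:5, b:5, c:5, f:2; rest ⊤}
  B6: | IN=(all ⊤) | OUT={e:-3; rest ⊤}

Merge at B3: IN[B3] = OUT[B2] ⊔ OUT[B4] = {a: ⊤, b: 4, c: ⊤, d: ⊤, e: ⊤, f: ⊤}

Answer: {a: ⊤, b: 4, c: ⊤, d: ⊤, e: ⊤, f: ⊤}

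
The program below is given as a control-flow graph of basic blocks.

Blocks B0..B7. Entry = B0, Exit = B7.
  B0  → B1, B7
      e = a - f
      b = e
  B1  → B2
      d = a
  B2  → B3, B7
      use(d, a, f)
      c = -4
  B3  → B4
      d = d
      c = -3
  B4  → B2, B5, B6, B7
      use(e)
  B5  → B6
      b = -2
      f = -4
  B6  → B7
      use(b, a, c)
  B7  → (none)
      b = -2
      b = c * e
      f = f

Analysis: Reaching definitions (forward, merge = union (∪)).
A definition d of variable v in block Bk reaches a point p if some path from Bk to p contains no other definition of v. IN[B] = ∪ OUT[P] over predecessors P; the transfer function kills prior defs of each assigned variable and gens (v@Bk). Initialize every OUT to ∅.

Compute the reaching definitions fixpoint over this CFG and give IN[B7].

Converged values:
  B0: | IN={} | OUT={b@B0, e@B0}
  B1: | IN={b@B0, e@B0} | OUT={b@B0, d@B1, e@B0}
  B2: | IN={b@B0, c@B3, d@B1, d@B3, e@B0} | OUT={b@B0, c@B2, d@B1, d@B3, e@B0}
  B3: | IN={b@B0, c@B2, d@B1, d@B3, e@B0} | OUT={b@B0, c@B3, d@B3, e@B0}
  B4: | IN={b@B0, c@B3, d@B3, e@B0} | OUT={b@B0, c@B3, d@B3, e@B0}
  B5: | IN={b@B0, c@B3, d@B3, e@B0} | OUT={b@B5, c@B3, d@B3, e@B0, f@B5}
  B6: | IN={b@B0, b@B5, c@B3, d@B3, e@B0, f@B5} | OUT={b@B0, b@B5, c@B3, d@B3, e@B0, f@B5}
  B7: | IN={b@B0, b@B5, c@B2, c@B3, d@B1, d@B3, e@B0, f@B5} | OUT={b@B7, c@B2, c@B3, d@B1, d@B3, e@B0, f@B7}

Merge at B7: IN[B7] = OUT[B0] ⊔ OUT[B2] ⊔ OUT[B4] ⊔ OUT[B6] = {b@B0, b@B5, c@B2, c@B3, d@B1, d@B3, e@B0, f@B5}

Answer: {b@B0, b@B5, c@B2, c@B3, d@B1, d@B3, e@B0, f@B5}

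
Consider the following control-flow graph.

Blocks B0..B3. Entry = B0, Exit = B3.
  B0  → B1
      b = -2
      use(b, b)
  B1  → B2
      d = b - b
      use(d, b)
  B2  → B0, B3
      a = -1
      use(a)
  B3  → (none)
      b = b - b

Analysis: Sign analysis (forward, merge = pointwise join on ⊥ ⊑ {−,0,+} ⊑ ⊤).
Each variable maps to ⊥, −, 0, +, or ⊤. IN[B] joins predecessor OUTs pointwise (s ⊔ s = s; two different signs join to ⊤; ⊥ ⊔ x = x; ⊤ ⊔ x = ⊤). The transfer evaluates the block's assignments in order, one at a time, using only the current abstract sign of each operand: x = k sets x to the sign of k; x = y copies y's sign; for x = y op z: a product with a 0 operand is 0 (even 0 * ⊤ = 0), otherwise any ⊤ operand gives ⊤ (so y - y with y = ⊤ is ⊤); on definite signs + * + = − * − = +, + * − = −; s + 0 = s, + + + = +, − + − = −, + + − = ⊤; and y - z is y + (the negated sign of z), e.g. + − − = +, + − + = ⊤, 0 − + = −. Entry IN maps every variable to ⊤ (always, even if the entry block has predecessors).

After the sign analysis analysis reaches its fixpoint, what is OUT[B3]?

Answer: {a: -, b: ⊤, c: ⊤, d: ⊤, e: ⊤, f: ⊤}

Derivation:
Fixpoint table:
  B0: | IN=(all ⊤) | OUT={b:-; rest ⊤}
  B1: | IN={b:-; rest ⊤} | OUT={b:-; rest ⊤}
  B2: | IN={b:-; rest ⊤} | OUT={a:-, b:-; rest ⊤}
  B3: | IN={a:-, b:-; rest ⊤} | OUT={a:-; rest ⊤}

Merge at B3: IN[B3] = OUT[B2] = {a: -, b: -, c: ⊤, d: ⊤, e: ⊤, f: ⊤}
Applying B3's transfer function to that IN value gives OUT[B3] (row B3 above).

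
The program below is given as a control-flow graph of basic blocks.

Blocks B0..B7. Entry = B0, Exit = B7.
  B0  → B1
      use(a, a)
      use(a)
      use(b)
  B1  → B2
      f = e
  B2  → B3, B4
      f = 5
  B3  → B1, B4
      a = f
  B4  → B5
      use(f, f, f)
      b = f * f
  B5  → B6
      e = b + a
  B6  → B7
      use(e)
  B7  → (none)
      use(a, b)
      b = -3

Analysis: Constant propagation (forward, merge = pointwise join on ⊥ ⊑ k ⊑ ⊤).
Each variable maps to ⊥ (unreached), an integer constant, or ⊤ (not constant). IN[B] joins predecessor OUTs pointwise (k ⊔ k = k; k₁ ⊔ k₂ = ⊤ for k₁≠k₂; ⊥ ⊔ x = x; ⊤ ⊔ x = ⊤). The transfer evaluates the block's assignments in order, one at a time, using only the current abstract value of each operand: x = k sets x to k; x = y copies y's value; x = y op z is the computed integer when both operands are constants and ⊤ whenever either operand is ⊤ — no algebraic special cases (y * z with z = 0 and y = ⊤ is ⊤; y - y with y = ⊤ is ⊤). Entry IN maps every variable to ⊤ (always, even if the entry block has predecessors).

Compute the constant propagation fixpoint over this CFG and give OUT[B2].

Answer: {a: ⊤, b: ⊤, c: ⊤, d: ⊤, e: ⊤, f: 5}

Working:
Converged values:
  B0: | IN=(all ⊤) | OUT=(all ⊤)
  B1: | IN=(all ⊤) | OUT=(all ⊤)
  B2: | IN=(all ⊤) | OUT={f:5; rest ⊤}
  B3: | IN={f:5; rest ⊤} | OUT={a:5, f:5; rest ⊤}
  B4: | IN={f:5; rest ⊤} | OUT={b:25, f:5; rest ⊤}
  B5: | IN={b:25, f:5; rest ⊤} | OUT={b:25, f:5; rest ⊤}
  B6: | IN={b:25, f:5; rest ⊤} | OUT={b:25, f:5; rest ⊤}
  B7: | IN={b:25, f:5; rest ⊤} | OUT={b:-3, f:5; rest ⊤}

Merge at B2: IN[B2] = OUT[B1] = {a: ⊤, b: ⊤, c: ⊤, d: ⊤, e: ⊤, f: ⊤}
Applying B2's transfer function to that IN value gives OUT[B2] (row B2 above).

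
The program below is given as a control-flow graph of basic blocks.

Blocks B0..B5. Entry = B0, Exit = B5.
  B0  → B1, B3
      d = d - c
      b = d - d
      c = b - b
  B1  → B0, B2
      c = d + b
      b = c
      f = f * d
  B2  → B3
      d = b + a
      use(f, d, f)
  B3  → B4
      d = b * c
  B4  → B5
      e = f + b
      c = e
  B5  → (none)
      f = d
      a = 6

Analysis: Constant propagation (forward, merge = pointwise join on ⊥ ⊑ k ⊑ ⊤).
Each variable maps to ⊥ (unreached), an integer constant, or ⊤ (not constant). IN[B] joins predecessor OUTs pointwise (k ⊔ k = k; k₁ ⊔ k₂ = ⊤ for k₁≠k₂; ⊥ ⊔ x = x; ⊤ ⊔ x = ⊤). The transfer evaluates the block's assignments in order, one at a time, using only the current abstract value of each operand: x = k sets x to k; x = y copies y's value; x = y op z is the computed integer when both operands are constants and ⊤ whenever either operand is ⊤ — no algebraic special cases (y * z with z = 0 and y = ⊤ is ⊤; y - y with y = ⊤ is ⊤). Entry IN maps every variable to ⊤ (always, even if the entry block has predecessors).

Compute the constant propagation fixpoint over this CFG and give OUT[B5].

Converged values:
  B0:   IN=(all ⊤)   OUT=(all ⊤)
  B1:   IN=(all ⊤)   OUT=(all ⊤)
  B2:   IN=(all ⊤)   OUT=(all ⊤)
  B3:   IN=(all ⊤)   OUT=(all ⊤)
  B4:   IN=(all ⊤)   OUT=(all ⊤)
  B5:   IN=(all ⊤)   OUT={a:6; rest ⊤}

Merge at B5: IN[B5] = OUT[B4] = {a: ⊤, b: ⊤, c: ⊤, d: ⊤, e: ⊤, f: ⊤}
Applying B5's transfer function to that IN value gives OUT[B5] (row B5 above).

Answer: {a: 6, b: ⊤, c: ⊤, d: ⊤, e: ⊤, f: ⊤}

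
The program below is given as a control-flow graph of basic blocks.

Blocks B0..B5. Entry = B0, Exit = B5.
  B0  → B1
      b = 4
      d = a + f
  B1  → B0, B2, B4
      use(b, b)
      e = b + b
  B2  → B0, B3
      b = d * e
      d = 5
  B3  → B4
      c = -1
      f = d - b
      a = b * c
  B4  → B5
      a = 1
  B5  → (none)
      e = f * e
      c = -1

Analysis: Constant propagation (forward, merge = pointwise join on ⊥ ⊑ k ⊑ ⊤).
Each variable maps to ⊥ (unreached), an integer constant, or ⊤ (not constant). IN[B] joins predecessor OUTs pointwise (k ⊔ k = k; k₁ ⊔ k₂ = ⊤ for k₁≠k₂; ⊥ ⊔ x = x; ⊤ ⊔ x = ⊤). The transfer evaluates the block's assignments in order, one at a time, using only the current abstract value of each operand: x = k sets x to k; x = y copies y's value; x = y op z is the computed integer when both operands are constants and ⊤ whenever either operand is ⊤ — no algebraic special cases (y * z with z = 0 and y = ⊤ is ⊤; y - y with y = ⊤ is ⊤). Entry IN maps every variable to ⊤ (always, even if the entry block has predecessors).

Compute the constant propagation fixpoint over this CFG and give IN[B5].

Answer: {a: 1, b: ⊤, c: ⊤, d: ⊤, e: 8, f: ⊤}

Working:
Per-block solution:
  B0:  IN=(all ⊤)  OUT={b:4; rest ⊤}
  B1:  IN={b:4; rest ⊤}  OUT={b:4, e:8; rest ⊤}
  B2:  IN={b:4, e:8; rest ⊤}  OUT={d:5, e:8; rest ⊤}
  B3:  IN={d:5, e:8; rest ⊤}  OUT={c:-1, d:5, e:8; rest ⊤}
  B4:  IN={e:8; rest ⊤}  OUT={a:1, e:8; rest ⊤}
  B5:  IN={a:1, e:8; rest ⊤}  OUT={a:1, c:-1; rest ⊤}

Merge at B5: IN[B5] = OUT[B4] = {a: 1, b: ⊤, c: ⊤, d: ⊤, e: 8, f: ⊤}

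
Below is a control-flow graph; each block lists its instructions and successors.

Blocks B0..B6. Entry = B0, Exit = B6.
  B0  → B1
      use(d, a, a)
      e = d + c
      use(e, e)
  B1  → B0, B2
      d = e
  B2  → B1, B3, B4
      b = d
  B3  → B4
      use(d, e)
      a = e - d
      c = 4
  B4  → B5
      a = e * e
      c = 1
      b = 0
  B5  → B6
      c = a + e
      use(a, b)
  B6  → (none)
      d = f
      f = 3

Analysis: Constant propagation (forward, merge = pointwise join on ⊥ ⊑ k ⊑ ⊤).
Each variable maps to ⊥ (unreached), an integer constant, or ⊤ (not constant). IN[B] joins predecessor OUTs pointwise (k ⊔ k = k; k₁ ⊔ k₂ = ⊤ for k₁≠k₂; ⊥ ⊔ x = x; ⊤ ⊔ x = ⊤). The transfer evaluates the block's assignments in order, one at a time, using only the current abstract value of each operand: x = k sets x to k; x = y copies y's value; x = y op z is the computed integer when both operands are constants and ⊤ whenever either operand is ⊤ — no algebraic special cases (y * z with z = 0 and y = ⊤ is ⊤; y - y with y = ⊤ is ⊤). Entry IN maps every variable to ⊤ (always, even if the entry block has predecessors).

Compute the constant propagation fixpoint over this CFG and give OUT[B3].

Answer: {a: ⊤, b: ⊤, c: 4, d: ⊤, e: ⊤, f: ⊤}

Trace:
Fixpoint table:
  B0:  IN=(all ⊤)  OUT=(all ⊤)
  B1:  IN=(all ⊤)  OUT=(all ⊤)
  B2:  IN=(all ⊤)  OUT=(all ⊤)
  B3:  IN=(all ⊤)  OUT={c:4; rest ⊤}
  B4:  IN=(all ⊤)  OUT={b:0, c:1; rest ⊤}
  B5:  IN={b:0, c:1; rest ⊤}  OUT={b:0; rest ⊤}
  B6:  IN={b:0; rest ⊤}  OUT={b:0, f:3; rest ⊤}

Merge at B3: IN[B3] = OUT[B2] = {a: ⊤, b: ⊤, c: ⊤, d: ⊤, e: ⊤, f: ⊤}
Applying B3's transfer function to that IN value gives OUT[B3] (row B3 above).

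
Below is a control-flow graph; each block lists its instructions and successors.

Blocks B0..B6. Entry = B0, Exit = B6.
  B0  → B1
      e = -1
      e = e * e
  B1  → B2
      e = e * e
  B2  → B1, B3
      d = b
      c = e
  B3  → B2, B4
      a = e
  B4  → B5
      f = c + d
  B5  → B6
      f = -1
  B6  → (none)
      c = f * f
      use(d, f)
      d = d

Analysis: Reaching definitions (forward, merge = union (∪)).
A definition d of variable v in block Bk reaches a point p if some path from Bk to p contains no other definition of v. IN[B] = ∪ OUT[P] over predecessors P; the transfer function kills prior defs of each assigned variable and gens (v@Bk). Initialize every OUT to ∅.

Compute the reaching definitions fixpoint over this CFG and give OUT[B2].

Converged values:
  B0:   IN={}   OUT={e@B0}
  B1:   IN={a@B3, c@B2, d@B2, e@B0, e@B1}   OUT={a@B3, c@B2, d@B2, e@B1}
  B2:   IN={a@B3, c@B2, d@B2, e@B1}   OUT={a@B3, c@B2, d@B2, e@B1}
  B3:   IN={a@B3, c@B2, d@B2, e@B1}   OUT={a@B3, c@B2, d@B2, e@B1}
  B4:   IN={a@B3, c@B2, d@B2, e@B1}   OUT={a@B3, c@B2, d@B2, e@B1, f@B4}
  B5:   IN={a@B3, c@B2, d@B2, e@B1, f@B4}   OUT={a@B3, c@B2, d@B2, e@B1, f@B5}
  B6:   IN={a@B3, c@B2, d@B2, e@B1, f@B5}   OUT={a@B3, c@B6, d@B6, e@B1, f@B5}

Merge at B2: IN[B2] = OUT[B1] ⊔ OUT[B3] = {a@B3, c@B2, d@B2, e@B1}
Applying B2's transfer function to that IN value gives OUT[B2] (row B2 above).

Answer: {a@B3, c@B2, d@B2, e@B1}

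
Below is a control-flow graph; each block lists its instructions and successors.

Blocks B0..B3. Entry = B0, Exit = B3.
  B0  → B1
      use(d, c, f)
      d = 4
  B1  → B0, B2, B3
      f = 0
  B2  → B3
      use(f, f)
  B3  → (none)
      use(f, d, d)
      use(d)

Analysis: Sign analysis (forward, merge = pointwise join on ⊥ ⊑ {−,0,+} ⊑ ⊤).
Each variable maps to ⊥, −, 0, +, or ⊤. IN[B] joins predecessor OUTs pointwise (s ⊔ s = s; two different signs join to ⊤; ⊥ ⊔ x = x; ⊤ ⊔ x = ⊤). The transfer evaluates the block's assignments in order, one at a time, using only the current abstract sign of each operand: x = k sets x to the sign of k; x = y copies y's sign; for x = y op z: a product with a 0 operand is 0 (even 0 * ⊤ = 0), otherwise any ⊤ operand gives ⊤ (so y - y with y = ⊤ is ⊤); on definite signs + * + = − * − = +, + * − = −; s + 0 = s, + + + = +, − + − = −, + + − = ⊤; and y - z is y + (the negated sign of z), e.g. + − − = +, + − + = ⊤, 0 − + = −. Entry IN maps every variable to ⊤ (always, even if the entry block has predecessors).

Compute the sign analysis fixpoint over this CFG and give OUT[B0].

Fixpoint table:
  B0: | IN=(all ⊤) | OUT={d:+; rest ⊤}
  B1: | IN={d:+; rest ⊤} | OUT={d:+, f:0; rest ⊤}
  B2: | IN={d:+, f:0; rest ⊤} | OUT={d:+, f:0; rest ⊤}
  B3: | IN={d:+, f:0; rest ⊤} | OUT={d:+, f:0; rest ⊤}

Merge at B0 (entry node, so the boundary value (all ⊤) is joined with the incoming edge(s)): IN[B0] = (all ⊤) ⊔ OUT[B1] = {a: ⊤, b: ⊤, c: ⊤, d: ⊤, e: ⊤, f: ⊤}
Applying B0's transfer function to that IN value gives OUT[B0] (row B0 above).

Answer: {a: ⊤, b: ⊤, c: ⊤, d: +, e: ⊤, f: ⊤}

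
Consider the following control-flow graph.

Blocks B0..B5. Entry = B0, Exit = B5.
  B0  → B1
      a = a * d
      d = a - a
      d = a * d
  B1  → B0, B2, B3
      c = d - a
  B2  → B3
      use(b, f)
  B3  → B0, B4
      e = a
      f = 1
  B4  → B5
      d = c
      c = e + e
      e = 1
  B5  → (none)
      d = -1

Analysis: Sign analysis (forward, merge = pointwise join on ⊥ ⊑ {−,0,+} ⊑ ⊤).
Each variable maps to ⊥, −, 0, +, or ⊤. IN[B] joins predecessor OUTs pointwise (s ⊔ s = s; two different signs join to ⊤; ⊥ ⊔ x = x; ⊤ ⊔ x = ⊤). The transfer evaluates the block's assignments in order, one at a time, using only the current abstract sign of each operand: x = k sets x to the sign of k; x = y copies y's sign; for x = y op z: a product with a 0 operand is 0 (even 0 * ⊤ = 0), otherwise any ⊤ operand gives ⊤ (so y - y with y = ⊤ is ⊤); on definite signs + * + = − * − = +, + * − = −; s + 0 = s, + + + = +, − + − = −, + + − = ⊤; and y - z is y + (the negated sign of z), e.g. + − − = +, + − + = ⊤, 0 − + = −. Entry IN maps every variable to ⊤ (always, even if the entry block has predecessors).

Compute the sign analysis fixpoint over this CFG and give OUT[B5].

Answer: {a: ⊤, b: ⊤, c: ⊤, d: -, e: +, f: +}

Trace:
Converged values:
  B0:  IN=(all ⊤)  OUT=(all ⊤)
  B1:  IN=(all ⊤)  OUT=(all ⊤)
  B2:  IN=(all ⊤)  OUT=(all ⊤)
  B3:  IN=(all ⊤)  OUT={f:+; rest ⊤}
  B4:  IN={f:+; rest ⊤}  OUT={e:+, f:+; rest ⊤}
  B5:  IN={e:+, f:+; rest ⊤}  OUT={d:-, e:+, f:+; rest ⊤}

Merge at B5: IN[B5] = OUT[B4] = {a: ⊤, b: ⊤, c: ⊤, d: ⊤, e: +, f: +}
Applying B5's transfer function to that IN value gives OUT[B5] (row B5 above).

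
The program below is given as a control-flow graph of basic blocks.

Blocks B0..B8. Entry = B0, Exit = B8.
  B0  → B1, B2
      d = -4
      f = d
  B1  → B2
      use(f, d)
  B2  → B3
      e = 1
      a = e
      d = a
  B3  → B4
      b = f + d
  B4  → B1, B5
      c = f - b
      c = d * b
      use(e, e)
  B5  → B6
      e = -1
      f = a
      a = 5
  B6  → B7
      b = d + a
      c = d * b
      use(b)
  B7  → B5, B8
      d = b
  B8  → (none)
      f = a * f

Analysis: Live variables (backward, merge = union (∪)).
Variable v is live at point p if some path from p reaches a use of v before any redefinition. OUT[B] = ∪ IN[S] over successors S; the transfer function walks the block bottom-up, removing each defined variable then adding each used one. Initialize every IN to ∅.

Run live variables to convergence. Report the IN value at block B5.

Answer: {a, d}

Trace:
Per-block solution:
  B0: | IN={} | OUT={d, f}
  B1: | IN={d, f} | OUT={f}
  B2: | IN={f} | OUT={a, d, e, f}
  B3: | IN={a, d, e, f} | OUT={a, b, d, e, f}
  B4: | IN={a, b, d, e, f} | OUT={a, d, f}
  B5: | IN={a, d} | OUT={a, d, f}
  B6: | IN={a, d, f} | OUT={a, b, f}
  B7: | IN={a, b, f} | OUT={a, d, f}
  B8: | IN={a, f} | OUT={}

Merge at B5: OUT[B5] = IN[B6] = {a, d, f}
Applying B5's transfer function to that OUT value gives IN[B5] (row B5 above).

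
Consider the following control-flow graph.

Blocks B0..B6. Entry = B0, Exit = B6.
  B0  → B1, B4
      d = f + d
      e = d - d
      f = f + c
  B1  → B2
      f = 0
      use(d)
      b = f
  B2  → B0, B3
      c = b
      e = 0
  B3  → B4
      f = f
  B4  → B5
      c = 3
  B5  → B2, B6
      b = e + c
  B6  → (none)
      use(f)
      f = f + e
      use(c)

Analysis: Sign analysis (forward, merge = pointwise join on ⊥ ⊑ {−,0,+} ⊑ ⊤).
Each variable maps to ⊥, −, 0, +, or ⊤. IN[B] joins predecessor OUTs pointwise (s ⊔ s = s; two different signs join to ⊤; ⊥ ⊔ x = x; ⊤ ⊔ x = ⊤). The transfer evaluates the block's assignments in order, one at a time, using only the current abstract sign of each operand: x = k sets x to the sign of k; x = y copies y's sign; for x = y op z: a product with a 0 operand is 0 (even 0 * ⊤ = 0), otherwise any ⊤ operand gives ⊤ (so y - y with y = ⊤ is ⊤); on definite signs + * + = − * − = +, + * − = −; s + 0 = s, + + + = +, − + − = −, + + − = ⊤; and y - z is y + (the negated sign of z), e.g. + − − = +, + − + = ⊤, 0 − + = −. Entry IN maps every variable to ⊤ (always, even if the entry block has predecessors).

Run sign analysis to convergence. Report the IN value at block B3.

Answer: {a: ⊤, b: ⊤, c: ⊤, d: ⊤, e: 0, f: ⊤}

Derivation:
Converged values:
  B0:  IN=(all ⊤)  OUT=(all ⊤)
  B1:  IN=(all ⊤)  OUT={b:0, f:0; rest ⊤}
  B2:  IN=(all ⊤)  OUT={e:0; rest ⊤}
  B3:  IN={e:0; rest ⊤}  OUT={e:0; rest ⊤}
  B4:  IN=(all ⊤)  OUT={c:+; rest ⊤}
  B5:  IN={c:+; rest ⊤}  OUT={c:+; rest ⊤}
  B6:  IN={c:+; rest ⊤}  OUT={c:+; rest ⊤}

Merge at B3: IN[B3] = OUT[B2] = {a: ⊤, b: ⊤, c: ⊤, d: ⊤, e: 0, f: ⊤}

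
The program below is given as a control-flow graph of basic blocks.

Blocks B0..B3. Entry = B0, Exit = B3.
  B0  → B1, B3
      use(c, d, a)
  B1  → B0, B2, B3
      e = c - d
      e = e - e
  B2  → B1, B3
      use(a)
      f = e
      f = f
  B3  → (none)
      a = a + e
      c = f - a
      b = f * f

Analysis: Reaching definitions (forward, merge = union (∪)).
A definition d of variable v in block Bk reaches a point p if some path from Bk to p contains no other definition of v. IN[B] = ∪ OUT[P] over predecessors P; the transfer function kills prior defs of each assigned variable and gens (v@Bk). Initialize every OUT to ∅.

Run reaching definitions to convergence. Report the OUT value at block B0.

Answer: {e@B1, f@B2}

Working:
Per-block solution:
  B0:   IN={e@B1, f@B2}   OUT={e@B1, f@B2}
  B1:   IN={e@B1, f@B2}   OUT={e@B1, f@B2}
  B2:   IN={e@B1, f@B2}   OUT={e@B1, f@B2}
  B3:   IN={e@B1, f@B2}   OUT={a@B3, b@B3, c@B3, e@B1, f@B2}

Merge at B0 (entry node, so the boundary value {} is joined with the incoming edge(s)): IN[B0] = {} ⊔ OUT[B1] = {e@B1, f@B2}
Applying B0's transfer function to that IN value gives OUT[B0] (row B0 above).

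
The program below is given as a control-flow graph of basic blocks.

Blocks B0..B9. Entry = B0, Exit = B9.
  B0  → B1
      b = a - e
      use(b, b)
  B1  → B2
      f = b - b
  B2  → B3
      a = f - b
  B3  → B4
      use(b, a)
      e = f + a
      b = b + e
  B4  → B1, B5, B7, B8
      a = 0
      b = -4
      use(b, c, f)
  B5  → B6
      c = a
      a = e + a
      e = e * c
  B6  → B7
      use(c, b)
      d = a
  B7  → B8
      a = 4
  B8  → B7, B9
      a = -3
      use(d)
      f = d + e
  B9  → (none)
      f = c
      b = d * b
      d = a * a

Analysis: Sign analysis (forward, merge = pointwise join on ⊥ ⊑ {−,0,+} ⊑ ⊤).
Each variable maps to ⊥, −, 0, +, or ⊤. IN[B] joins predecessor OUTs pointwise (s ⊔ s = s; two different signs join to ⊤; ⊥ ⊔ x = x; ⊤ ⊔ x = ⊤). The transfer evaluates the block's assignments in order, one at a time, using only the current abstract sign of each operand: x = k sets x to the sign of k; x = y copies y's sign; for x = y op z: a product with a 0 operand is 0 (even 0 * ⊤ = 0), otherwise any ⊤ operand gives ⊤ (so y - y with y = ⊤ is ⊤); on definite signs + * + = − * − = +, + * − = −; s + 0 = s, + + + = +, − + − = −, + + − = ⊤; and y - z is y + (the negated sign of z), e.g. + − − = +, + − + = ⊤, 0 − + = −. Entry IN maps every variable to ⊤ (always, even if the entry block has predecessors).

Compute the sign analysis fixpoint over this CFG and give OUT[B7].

Answer: {a: +, b: -, c: ⊤, d: ⊤, e: ⊤, f: ⊤}

Trace:
Fixpoint table:
  B0:  IN=(all ⊤)  OUT=(all ⊤)
  B1:  IN=(all ⊤)  OUT=(all ⊤)
  B2:  IN=(all ⊤)  OUT=(all ⊤)
  B3:  IN=(all ⊤)  OUT=(all ⊤)
  B4:  IN=(all ⊤)  OUT={a:0, b:-; rest ⊤}
  B5:  IN={a:0, b:-; rest ⊤}  OUT={b:-, c:0, e:0; rest ⊤}
  B6:  IN={b:-, c:0, e:0; rest ⊤}  OUT={b:-, c:0, e:0; rest ⊤}
  B7:  IN={b:-; rest ⊤}  OUT={a:+, b:-; rest ⊤}
  B8:  IN={b:-; rest ⊤}  OUT={a:-, b:-; rest ⊤}
  B9:  IN={a:-, b:-; rest ⊤}  OUT={a:-, d:+; rest ⊤}

Merge at B7: IN[B7] = OUT[B4] ⊔ OUT[B6] ⊔ OUT[B8] = {a: ⊤, b: -, c: ⊤, d: ⊤, e: ⊤, f: ⊤}
Applying B7's transfer function to that IN value gives OUT[B7] (row B7 above).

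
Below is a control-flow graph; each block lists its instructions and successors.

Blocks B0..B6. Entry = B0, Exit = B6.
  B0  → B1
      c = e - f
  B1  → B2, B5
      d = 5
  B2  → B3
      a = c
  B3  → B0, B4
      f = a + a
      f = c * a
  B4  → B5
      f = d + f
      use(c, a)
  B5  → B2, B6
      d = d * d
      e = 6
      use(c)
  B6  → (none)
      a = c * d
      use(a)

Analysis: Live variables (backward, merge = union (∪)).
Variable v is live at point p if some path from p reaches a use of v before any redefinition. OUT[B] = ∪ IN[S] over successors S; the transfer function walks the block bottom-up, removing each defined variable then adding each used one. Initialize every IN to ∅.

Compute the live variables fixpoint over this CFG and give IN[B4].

Converged values:
  B0: | IN={e, f} | OUT={c, e}
  B1: | IN={c, e} | OUT={c, d, e}
  B2: | IN={c, d, e} | OUT={a, c, d, e}
  B3: | IN={a, c, d, e} | OUT={a, c, d, e, f}
  B4: | IN={a, c, d, f} | OUT={c, d}
  B5: | IN={c, d} | OUT={c, d, e}
  B6: | IN={c, d} | OUT={}

Merge at B4: OUT[B4] = IN[B5] = {c, d}
Applying B4's transfer function to that OUT value gives IN[B4] (row B4 above).

Answer: {a, c, d, f}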